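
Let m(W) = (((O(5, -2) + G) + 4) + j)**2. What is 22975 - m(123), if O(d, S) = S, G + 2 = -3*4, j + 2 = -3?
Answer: 22686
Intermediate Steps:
j = -5 (j = -2 - 3 = -5)
G = -14 (G = -2 - 3*4 = -2 - 12 = -14)
m(W) = 289 (m(W) = (((-2 - 14) + 4) - 5)**2 = ((-16 + 4) - 5)**2 = (-12 - 5)**2 = (-17)**2 = 289)
22975 - m(123) = 22975 - 1*289 = 22975 - 289 = 22686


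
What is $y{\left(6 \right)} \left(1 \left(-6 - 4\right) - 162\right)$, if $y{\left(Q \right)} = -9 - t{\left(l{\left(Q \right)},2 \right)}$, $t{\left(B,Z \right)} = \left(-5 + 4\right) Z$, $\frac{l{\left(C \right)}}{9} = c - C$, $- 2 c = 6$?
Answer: $1204$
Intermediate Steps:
$c = -3$ ($c = \left(- \frac{1}{2}\right) 6 = -3$)
$l{\left(C \right)} = -27 - 9 C$ ($l{\left(C \right)} = 9 \left(-3 - C\right) = -27 - 9 C$)
$t{\left(B,Z \right)} = - Z$
$y{\left(Q \right)} = -7$ ($y{\left(Q \right)} = -9 - \left(-1\right) 2 = -9 - -2 = -9 + 2 = -7$)
$y{\left(6 \right)} \left(1 \left(-6 - 4\right) - 162\right) = - 7 \left(1 \left(-6 - 4\right) - 162\right) = - 7 \left(1 \left(-10\right) - 162\right) = - 7 \left(-10 - 162\right) = \left(-7\right) \left(-172\right) = 1204$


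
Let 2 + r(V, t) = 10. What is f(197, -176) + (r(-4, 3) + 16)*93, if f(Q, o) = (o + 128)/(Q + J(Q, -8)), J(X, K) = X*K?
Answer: 3077976/1379 ≈ 2232.0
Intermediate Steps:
r(V, t) = 8 (r(V, t) = -2 + 10 = 8)
J(X, K) = K*X
f(Q, o) = -(128 + o)/(7*Q) (f(Q, o) = (o + 128)/(Q - 8*Q) = (128 + o)/((-7*Q)) = (128 + o)*(-1/(7*Q)) = -(128 + o)/(7*Q))
f(197, -176) + (r(-4, 3) + 16)*93 = (⅐)*(-128 - 1*(-176))/197 + (8 + 16)*93 = (⅐)*(1/197)*(-128 + 176) + 24*93 = (⅐)*(1/197)*48 + 2232 = 48/1379 + 2232 = 3077976/1379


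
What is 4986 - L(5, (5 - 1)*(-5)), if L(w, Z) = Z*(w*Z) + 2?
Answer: 2984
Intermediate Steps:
L(w, Z) = 2 + w*Z**2 (L(w, Z) = Z*(Z*w) + 2 = w*Z**2 + 2 = 2 + w*Z**2)
4986 - L(5, (5 - 1)*(-5)) = 4986 - (2 + 5*((5 - 1)*(-5))**2) = 4986 - (2 + 5*(4*(-5))**2) = 4986 - (2 + 5*(-20)**2) = 4986 - (2 + 5*400) = 4986 - (2 + 2000) = 4986 - 1*2002 = 4986 - 2002 = 2984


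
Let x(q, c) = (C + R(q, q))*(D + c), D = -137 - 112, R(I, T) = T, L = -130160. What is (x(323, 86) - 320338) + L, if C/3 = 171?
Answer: -586766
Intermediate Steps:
C = 513 (C = 3*171 = 513)
D = -249
x(q, c) = (-249 + c)*(513 + q) (x(q, c) = (513 + q)*(-249 + c) = (-249 + c)*(513 + q))
(x(323, 86) - 320338) + L = ((-127737 - 249*323 + 513*86 + 86*323) - 320338) - 130160 = ((-127737 - 80427 + 44118 + 27778) - 320338) - 130160 = (-136268 - 320338) - 130160 = -456606 - 130160 = -586766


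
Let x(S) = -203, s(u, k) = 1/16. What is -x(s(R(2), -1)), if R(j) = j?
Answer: 203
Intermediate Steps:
s(u, k) = 1/16
-x(s(R(2), -1)) = -1*(-203) = 203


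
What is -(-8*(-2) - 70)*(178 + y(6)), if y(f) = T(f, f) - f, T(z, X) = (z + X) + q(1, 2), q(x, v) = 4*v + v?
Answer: 10476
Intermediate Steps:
q(x, v) = 5*v
T(z, X) = 10 + X + z (T(z, X) = (z + X) + 5*2 = (X + z) + 10 = 10 + X + z)
y(f) = 10 + f (y(f) = (10 + f + f) - f = (10 + 2*f) - f = 10 + f)
-(-8*(-2) - 70)*(178 + y(6)) = -(-8*(-2) - 70)*(178 + (10 + 6)) = -(16 - 70)*(178 + 16) = -(-54)*194 = -1*(-10476) = 10476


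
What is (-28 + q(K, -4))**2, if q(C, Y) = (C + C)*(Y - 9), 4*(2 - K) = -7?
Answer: 63001/4 ≈ 15750.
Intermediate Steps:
K = 15/4 (K = 2 - 1/4*(-7) = 2 + 7/4 = 15/4 ≈ 3.7500)
q(C, Y) = 2*C*(-9 + Y) (q(C, Y) = (2*C)*(-9 + Y) = 2*C*(-9 + Y))
(-28 + q(K, -4))**2 = (-28 + 2*(15/4)*(-9 - 4))**2 = (-28 + 2*(15/4)*(-13))**2 = (-28 - 195/2)**2 = (-251/2)**2 = 63001/4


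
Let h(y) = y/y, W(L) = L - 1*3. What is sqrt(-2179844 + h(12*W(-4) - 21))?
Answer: I*sqrt(2179843) ≈ 1476.4*I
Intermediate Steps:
W(L) = -3 + L (W(L) = L - 3 = -3 + L)
h(y) = 1
sqrt(-2179844 + h(12*W(-4) - 21)) = sqrt(-2179844 + 1) = sqrt(-2179843) = I*sqrt(2179843)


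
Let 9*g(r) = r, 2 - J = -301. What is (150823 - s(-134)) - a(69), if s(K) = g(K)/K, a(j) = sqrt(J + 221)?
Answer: 1357406/9 - 2*sqrt(131) ≈ 1.5080e+5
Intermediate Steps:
J = 303 (J = 2 - 1*(-301) = 2 + 301 = 303)
g(r) = r/9
a(j) = 2*sqrt(131) (a(j) = sqrt(303 + 221) = sqrt(524) = 2*sqrt(131))
s(K) = 1/9 (s(K) = (K/9)/K = 1/9)
(150823 - s(-134)) - a(69) = (150823 - 1*1/9) - 2*sqrt(131) = (150823 - 1/9) - 2*sqrt(131) = 1357406/9 - 2*sqrt(131)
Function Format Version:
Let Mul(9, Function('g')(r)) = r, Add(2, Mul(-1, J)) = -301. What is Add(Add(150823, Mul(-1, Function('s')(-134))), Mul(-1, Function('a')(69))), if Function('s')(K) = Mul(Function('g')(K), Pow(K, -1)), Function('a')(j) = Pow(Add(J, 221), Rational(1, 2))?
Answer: Add(Rational(1357406, 9), Mul(-2, Pow(131, Rational(1, 2)))) ≈ 1.5080e+5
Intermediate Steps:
J = 303 (J = Add(2, Mul(-1, -301)) = Add(2, 301) = 303)
Function('g')(r) = Mul(Rational(1, 9), r)
Function('a')(j) = Mul(2, Pow(131, Rational(1, 2))) (Function('a')(j) = Pow(Add(303, 221), Rational(1, 2)) = Pow(524, Rational(1, 2)) = Mul(2, Pow(131, Rational(1, 2))))
Function('s')(K) = Rational(1, 9) (Function('s')(K) = Mul(Mul(Rational(1, 9), K), Pow(K, -1)) = Rational(1, 9))
Add(Add(150823, Mul(-1, Function('s')(-134))), Mul(-1, Function('a')(69))) = Add(Add(150823, Mul(-1, Rational(1, 9))), Mul(-1, Mul(2, Pow(131, Rational(1, 2))))) = Add(Add(150823, Rational(-1, 9)), Mul(-2, Pow(131, Rational(1, 2)))) = Add(Rational(1357406, 9), Mul(-2, Pow(131, Rational(1, 2))))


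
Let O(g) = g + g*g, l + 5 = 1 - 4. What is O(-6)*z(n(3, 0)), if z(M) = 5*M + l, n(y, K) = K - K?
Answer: -240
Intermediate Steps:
l = -8 (l = -5 + (1 - 4) = -5 - 3 = -8)
n(y, K) = 0
O(g) = g + g**2
z(M) = -8 + 5*M (z(M) = 5*M - 8 = -8 + 5*M)
O(-6)*z(n(3, 0)) = (-6*(1 - 6))*(-8 + 5*0) = (-6*(-5))*(-8 + 0) = 30*(-8) = -240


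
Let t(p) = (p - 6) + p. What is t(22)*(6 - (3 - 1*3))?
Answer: 228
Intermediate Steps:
t(p) = -6 + 2*p (t(p) = (-6 + p) + p = -6 + 2*p)
t(22)*(6 - (3 - 1*3)) = (-6 + 2*22)*(6 - (3 - 1*3)) = (-6 + 44)*(6 - (3 - 3)) = 38*(6 - 1*0) = 38*(6 + 0) = 38*6 = 228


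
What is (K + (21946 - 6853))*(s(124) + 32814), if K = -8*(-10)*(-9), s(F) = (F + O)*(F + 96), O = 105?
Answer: 1195747362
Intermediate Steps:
s(F) = (96 + F)*(105 + F) (s(F) = (F + 105)*(F + 96) = (105 + F)*(96 + F) = (96 + F)*(105 + F))
K = -720 (K = 80*(-9) = -720)
(K + (21946 - 6853))*(s(124) + 32814) = (-720 + (21946 - 6853))*((10080 + 124² + 201*124) + 32814) = (-720 + 15093)*((10080 + 15376 + 24924) + 32814) = 14373*(50380 + 32814) = 14373*83194 = 1195747362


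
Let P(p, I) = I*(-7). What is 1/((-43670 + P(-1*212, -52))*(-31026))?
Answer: 1/1343611956 ≈ 7.4426e-10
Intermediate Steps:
P(p, I) = -7*I
1/((-43670 + P(-1*212, -52))*(-31026)) = 1/(-43670 - 7*(-52)*(-31026)) = -1/31026/(-43670 + 364) = -1/31026/(-43306) = -1/43306*(-1/31026) = 1/1343611956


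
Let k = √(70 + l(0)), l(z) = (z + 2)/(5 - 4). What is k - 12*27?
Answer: -324 + 6*√2 ≈ -315.51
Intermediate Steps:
l(z) = 2 + z (l(z) = (2 + z)/1 = (2 + z)*1 = 2 + z)
k = 6*√2 (k = √(70 + (2 + 0)) = √(70 + 2) = √72 = 6*√2 ≈ 8.4853)
k - 12*27 = 6*√2 - 12*27 = 6*√2 - 324 = -324 + 6*√2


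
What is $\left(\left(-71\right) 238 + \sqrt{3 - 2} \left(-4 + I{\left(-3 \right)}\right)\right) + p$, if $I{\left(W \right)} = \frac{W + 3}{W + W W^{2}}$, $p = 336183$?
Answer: $319281$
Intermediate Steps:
$I{\left(W \right)} = \frac{3 + W}{W + W^{3}}$
$\left(\left(-71\right) 238 + \sqrt{3 - 2} \left(-4 + I{\left(-3 \right)}\right)\right) + p = \left(\left(-71\right) 238 + \sqrt{3 - 2} \left(-4 + \frac{3 - 3}{-3 + \left(-3\right)^{3}}\right)\right) + 336183 = \left(-16898 + \sqrt{1} \left(-4 + \frac{1}{-3 - 27} \cdot 0\right)\right) + 336183 = \left(-16898 + 1 \left(-4 + \frac{1}{-30} \cdot 0\right)\right) + 336183 = \left(-16898 + 1 \left(-4 - 0\right)\right) + 336183 = \left(-16898 + 1 \left(-4 + 0\right)\right) + 336183 = \left(-16898 + 1 \left(-4\right)\right) + 336183 = \left(-16898 - 4\right) + 336183 = -16902 + 336183 = 319281$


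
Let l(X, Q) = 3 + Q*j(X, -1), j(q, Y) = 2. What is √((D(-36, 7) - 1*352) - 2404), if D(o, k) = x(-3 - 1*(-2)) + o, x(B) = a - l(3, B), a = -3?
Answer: 2*I*√699 ≈ 52.877*I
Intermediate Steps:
l(X, Q) = 3 + 2*Q (l(X, Q) = 3 + Q*2 = 3 + 2*Q)
x(B) = -6 - 2*B (x(B) = -3 - (3 + 2*B) = -3 + (-3 - 2*B) = -6 - 2*B)
D(o, k) = -4 + o (D(o, k) = (-6 - 2*(-3 - 1*(-2))) + o = (-6 - 2*(-3 + 2)) + o = (-6 - 2*(-1)) + o = (-6 + 2) + o = -4 + o)
√((D(-36, 7) - 1*352) - 2404) = √(((-4 - 36) - 1*352) - 2404) = √((-40 - 352) - 2404) = √(-392 - 2404) = √(-2796) = 2*I*√699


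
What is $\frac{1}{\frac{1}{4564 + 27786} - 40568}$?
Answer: $- \frac{32350}{1312374799} \approx -2.465 \cdot 10^{-5}$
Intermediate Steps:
$\frac{1}{\frac{1}{4564 + 27786} - 40568} = \frac{1}{\frac{1}{32350} - 40568} = \frac{1}{- \frac{1312374799}{32350}} = - \frac{32350}{1312374799}$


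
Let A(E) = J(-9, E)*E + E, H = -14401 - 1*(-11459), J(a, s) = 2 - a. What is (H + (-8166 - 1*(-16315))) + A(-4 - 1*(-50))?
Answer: 5759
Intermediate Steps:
H = -2942 (H = -14401 + 11459 = -2942)
A(E) = 12*E (A(E) = (2 - 1*(-9))*E + E = (2 + 9)*E + E = 11*E + E = 12*E)
(H + (-8166 - 1*(-16315))) + A(-4 - 1*(-50)) = (-2942 + (-8166 - 1*(-16315))) + 12*(-4 - 1*(-50)) = (-2942 + (-8166 + 16315)) + 12*(-4 + 50) = (-2942 + 8149) + 12*46 = 5207 + 552 = 5759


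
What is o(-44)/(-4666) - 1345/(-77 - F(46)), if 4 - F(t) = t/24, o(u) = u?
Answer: 37675498/2214017 ≈ 17.017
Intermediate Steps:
F(t) = 4 - t/24
o(-44)/(-4666) - 1345/(-77 - F(46)) = -44/(-4666) - 1345/(-77 - (4 - 1/24*46)) = -44*(-1/4666) - 1345/(-77 - (4 - 23/12)) = 22/2333 - 1345/(-77 - 1*25/12) = 22/2333 - 1345/(-77 - 25/12) = 22/2333 - 1345/(-949/12) = 22/2333 - 1345*(-12/949) = 22/2333 + 16140/949 = 37675498/2214017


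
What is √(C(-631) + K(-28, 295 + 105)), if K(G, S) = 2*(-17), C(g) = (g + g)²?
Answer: √1592610 ≈ 1262.0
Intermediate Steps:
C(g) = 4*g² (C(g) = (2*g)² = 4*g²)
K(G, S) = -34
√(C(-631) + K(-28, 295 + 105)) = √(4*(-631)² - 34) = √(4*398161 - 34) = √(1592644 - 34) = √1592610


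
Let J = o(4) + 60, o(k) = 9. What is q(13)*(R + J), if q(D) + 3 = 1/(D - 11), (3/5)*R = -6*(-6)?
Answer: -645/2 ≈ -322.50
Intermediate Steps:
R = 60 (R = 5*(-6*(-6))/3 = (5/3)*36 = 60)
J = 69 (J = 9 + 60 = 69)
q(D) = -3 + 1/(-11 + D) (q(D) = -3 + 1/(D - 11) = -3 + 1/(-11 + D))
q(13)*(R + J) = ((34 - 3*13)/(-11 + 13))*(60 + 69) = ((34 - 39)/2)*129 = ((½)*(-5))*129 = -5/2*129 = -645/2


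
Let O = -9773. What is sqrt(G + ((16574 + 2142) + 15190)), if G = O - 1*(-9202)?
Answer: sqrt(33335) ≈ 182.58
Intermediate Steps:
G = -571 (G = -9773 - 1*(-9202) = -9773 + 9202 = -571)
sqrt(G + ((16574 + 2142) + 15190)) = sqrt(-571 + ((16574 + 2142) + 15190)) = sqrt(-571 + (18716 + 15190)) = sqrt(-571 + 33906) = sqrt(33335)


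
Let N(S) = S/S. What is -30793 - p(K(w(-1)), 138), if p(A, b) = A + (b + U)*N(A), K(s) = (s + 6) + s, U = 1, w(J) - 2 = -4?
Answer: -30934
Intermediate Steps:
N(S) = 1
w(J) = -2 (w(J) = 2 - 4 = -2)
K(s) = 6 + 2*s (K(s) = (6 + s) + s = 6 + 2*s)
p(A, b) = 1 + A + b (p(A, b) = A + (b + 1)*1 = A + (1 + b)*1 = A + (1 + b) = 1 + A + b)
-30793 - p(K(w(-1)), 138) = -30793 - (1 + (6 + 2*(-2)) + 138) = -30793 - (1 + (6 - 4) + 138) = -30793 - (1 + 2 + 138) = -30793 - 1*141 = -30793 - 141 = -30934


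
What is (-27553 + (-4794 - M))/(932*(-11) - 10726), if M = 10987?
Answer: 21667/10489 ≈ 2.0657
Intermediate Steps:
(-27553 + (-4794 - M))/(932*(-11) - 10726) = (-27553 + (-4794 - 1*10987))/(932*(-11) - 10726) = (-27553 + (-4794 - 10987))/(-10252 - 10726) = (-27553 - 15781)/(-20978) = -43334*(-1/20978) = 21667/10489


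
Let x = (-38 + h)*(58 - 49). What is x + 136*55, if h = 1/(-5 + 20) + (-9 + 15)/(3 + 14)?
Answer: 607051/85 ≈ 7141.8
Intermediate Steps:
h = 107/255 (h = 1/15 + 6/17 = 107/255 ≈ 0.41961)
x = -28749/85 (x = (-38 + 107/255)*(58 - 49) = -9583/255*9 = -28749/85 ≈ -338.22)
x + 136*55 = -28749/85 + 136*55 = -28749/85 + 7480 = 607051/85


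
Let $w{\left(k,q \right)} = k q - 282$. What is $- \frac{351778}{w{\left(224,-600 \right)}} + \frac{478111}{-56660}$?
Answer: $- \frac{22230602111}{3815541060} \approx -5.8263$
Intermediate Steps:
$w{\left(k,q \right)} = -282 + k q$
$- \frac{351778}{w{\left(224,-600 \right)}} + \frac{478111}{-56660} = - \frac{351778}{-282 + 224 \left(-600\right)} + \frac{478111}{-56660} = - \frac{351778}{-282 - 134400} + 478111 \left(- \frac{1}{56660}\right) = - \frac{351778}{-134682} - \frac{478111}{56660} = \left(-351778\right) \left(- \frac{1}{134682}\right) - \frac{478111}{56660} = \frac{175889}{67341} - \frac{478111}{56660} = - \frac{22230602111}{3815541060}$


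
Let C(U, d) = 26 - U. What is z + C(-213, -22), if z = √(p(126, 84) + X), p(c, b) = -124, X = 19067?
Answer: 239 + √18943 ≈ 376.63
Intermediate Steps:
z = √18943 (z = √(-124 + 19067) = √18943 ≈ 137.63)
z + C(-213, -22) = √18943 + (26 - 1*(-213)) = √18943 + (26 + 213) = √18943 + 239 = 239 + √18943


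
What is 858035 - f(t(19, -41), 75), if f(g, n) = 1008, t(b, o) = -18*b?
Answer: 857027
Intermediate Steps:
858035 - f(t(19, -41), 75) = 858035 - 1*1008 = 858035 - 1008 = 857027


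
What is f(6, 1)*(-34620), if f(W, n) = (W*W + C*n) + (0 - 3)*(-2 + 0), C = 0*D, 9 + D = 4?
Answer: -1454040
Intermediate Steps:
D = -5 (D = -9 + 4 = -5)
C = 0 (C = 0*(-5) = 0)
f(W, n) = 6 + W² (f(W, n) = (W*W + 0*n) + (0 - 3)*(-2 + 0) = (W² + 0) - 3*(-2) = W² + 6 = 6 + W²)
f(6, 1)*(-34620) = (6 + 6²)*(-34620) = (6 + 36)*(-34620) = 42*(-34620) = -1454040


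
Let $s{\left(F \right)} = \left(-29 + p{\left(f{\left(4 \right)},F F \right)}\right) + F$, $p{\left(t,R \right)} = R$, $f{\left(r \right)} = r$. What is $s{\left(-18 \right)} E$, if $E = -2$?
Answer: $-554$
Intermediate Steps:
$s{\left(F \right)} = -29 + F + F^{2}$ ($s{\left(F \right)} = \left(-29 + F F\right) + F = \left(-29 + F^{2}\right) + F = -29 + F + F^{2}$)
$s{\left(-18 \right)} E = \left(-29 - 18 + \left(-18\right)^{2}\right) \left(-2\right) = \left(-29 - 18 + 324\right) \left(-2\right) = 277 \left(-2\right) = -554$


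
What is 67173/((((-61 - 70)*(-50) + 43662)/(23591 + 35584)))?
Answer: 3974962275/50212 ≈ 79164.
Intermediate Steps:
67173/((((-61 - 70)*(-50) + 43662)/(23591 + 35584))) = 67173/(((-131*(-50) + 43662)/59175)) = 67173/(((6550 + 43662)*(1/59175))) = 67173/((50212*(1/59175))) = 67173/(50212/59175) = 67173*(59175/50212) = 3974962275/50212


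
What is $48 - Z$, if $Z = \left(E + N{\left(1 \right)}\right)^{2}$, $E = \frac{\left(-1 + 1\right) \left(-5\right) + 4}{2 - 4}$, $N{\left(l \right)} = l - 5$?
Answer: $12$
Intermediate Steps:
$N{\left(l \right)} = -5 + l$ ($N{\left(l \right)} = l - 5 = -5 + l$)
$E = -2$ ($E = \frac{0 \left(-5\right) + 4}{-2} = \left(0 + 4\right) \left(- \frac{1}{2}\right) = 4 \left(- \frac{1}{2}\right) = -2$)
$Z = 36$ ($Z = \left(-2 + \left(-5 + 1\right)\right)^{2} = \left(-2 - 4\right)^{2} = \left(-6\right)^{2} = 36$)
$48 - Z = 48 - 36 = 12$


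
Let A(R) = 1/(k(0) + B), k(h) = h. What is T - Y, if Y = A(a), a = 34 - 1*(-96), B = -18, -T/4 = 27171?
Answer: -1956311/18 ≈ -1.0868e+5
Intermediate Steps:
T = -108684 (T = -4*27171 = -108684)
a = 130 (a = 34 + 96 = 130)
A(R) = -1/18 (A(R) = 1/(0 - 18) = 1/(-18) = -1/18)
Y = -1/18 ≈ -0.055556
T - Y = -108684 - 1*(-1/18) = -108684 + 1/18 = -1956311/18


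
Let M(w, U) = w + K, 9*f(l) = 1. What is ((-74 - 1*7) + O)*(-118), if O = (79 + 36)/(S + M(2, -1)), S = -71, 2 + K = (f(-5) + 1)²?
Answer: 55111428/5651 ≈ 9752.5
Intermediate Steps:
f(l) = ⅑ (f(l) = (⅑)*1 = ⅑)
K = -62/81 (K = -2 + (⅑ + 1)² = -2 + (10/9)² = -2 + 100/81 = -62/81 ≈ -0.76543)
M(w, U) = -62/81 + w (M(w, U) = w - 62/81 = -62/81 + w)
O = -9315/5651 (O = (79 + 36)/(-71 + (-62/81 + 2)) = 115/(-71 + 100/81) = 115/(-5651/81) = 115*(-81/5651) = -9315/5651 ≈ -1.6484)
((-74 - 1*7) + O)*(-118) = ((-74 - 1*7) - 9315/5651)*(-118) = ((-74 - 7) - 9315/5651)*(-118) = (-81 - 9315/5651)*(-118) = -467046/5651*(-118) = 55111428/5651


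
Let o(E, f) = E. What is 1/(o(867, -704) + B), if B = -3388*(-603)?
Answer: 1/2043831 ≈ 4.8928e-7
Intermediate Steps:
B = 2042964
1/(o(867, -704) + B) = 1/(867 + 2042964) = 1/2043831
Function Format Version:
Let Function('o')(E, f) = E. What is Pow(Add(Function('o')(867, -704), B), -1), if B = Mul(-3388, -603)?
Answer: Rational(1, 2043831) ≈ 4.8928e-7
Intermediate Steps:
B = 2042964
Pow(Add(Function('o')(867, -704), B), -1) = Pow(Add(867, 2042964), -1) = Pow(2043831, -1) = Rational(1, 2043831)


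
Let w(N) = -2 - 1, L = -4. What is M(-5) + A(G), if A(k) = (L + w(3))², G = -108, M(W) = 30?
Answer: 79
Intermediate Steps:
w(N) = -3
A(k) = 49 (A(k) = (-4 - 3)² = (-7)² = 49)
M(-5) + A(G) = 30 + 49 = 79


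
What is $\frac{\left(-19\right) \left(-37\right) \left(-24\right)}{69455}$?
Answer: $- \frac{16872}{69455} \approx -0.24292$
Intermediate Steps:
$\frac{\left(-19\right) \left(-37\right) \left(-24\right)}{69455} = 703 \left(-24\right) \frac{1}{69455} = \left(-16872\right) \frac{1}{69455} = - \frac{16872}{69455}$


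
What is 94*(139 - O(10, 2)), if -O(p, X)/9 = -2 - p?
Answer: 2914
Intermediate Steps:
O(p, X) = 18 + 9*p (O(p, X) = -9*(-2 - p) = 18 + 9*p)
94*(139 - O(10, 2)) = 94*(139 - (18 + 9*10)) = 94*(139 - (18 + 90)) = 94*(139 - 1*108) = 94*(139 - 108) = 94*31 = 2914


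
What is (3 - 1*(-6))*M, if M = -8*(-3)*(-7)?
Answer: -1512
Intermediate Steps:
M = -168 (M = 24*(-7) = -168)
(3 - 1*(-6))*M = (3 - 1*(-6))*(-168) = (3 + 6)*(-168) = 9*(-168) = -1512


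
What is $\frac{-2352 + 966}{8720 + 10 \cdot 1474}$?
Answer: $- \frac{231}{3910} \approx -0.059079$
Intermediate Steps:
$\frac{-2352 + 966}{8720 + 10 \cdot 1474} = - \frac{1386}{8720 + 14740} = - \frac{1386}{23460} = \left(-1386\right) \frac{1}{23460} = - \frac{231}{3910}$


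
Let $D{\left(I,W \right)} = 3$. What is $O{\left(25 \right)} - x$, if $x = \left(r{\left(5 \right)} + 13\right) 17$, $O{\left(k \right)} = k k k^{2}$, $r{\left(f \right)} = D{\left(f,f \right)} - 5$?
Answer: $390438$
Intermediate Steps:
$r{\left(f \right)} = -2$ ($r{\left(f \right)} = 3 - 5 = -2$)
$O{\left(k \right)} = k^{4}$ ($O{\left(k \right)} = k^{2} k^{2} = k^{4}$)
$x = 187$ ($x = \left(-2 + 13\right) 17 = 11 \cdot 17 = 187$)
$O{\left(25 \right)} - x = 25^{4} - 187 = 390625 - 187 = 390438$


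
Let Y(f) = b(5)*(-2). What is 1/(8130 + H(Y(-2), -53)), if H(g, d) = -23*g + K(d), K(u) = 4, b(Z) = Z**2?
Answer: 1/9284 ≈ 0.00010771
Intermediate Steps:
Y(f) = -50 (Y(f) = 5**2*(-2) = 25*(-2) = -50)
H(g, d) = 4 - 23*g (H(g, d) = -23*g + 4 = 4 - 23*g)
1/(8130 + H(Y(-2), -53)) = 1/(8130 + (4 - 23*(-50))) = 1/(8130 + (4 + 1150)) = 1/(8130 + 1154) = 1/9284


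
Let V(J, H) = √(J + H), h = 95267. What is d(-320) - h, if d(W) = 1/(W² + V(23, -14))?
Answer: -9755626600/102403 ≈ -95267.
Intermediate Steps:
V(J, H) = √(H + J)
d(W) = 1/(3 + W²) (d(W) = 1/(W² + √(-14 + 23)) = 1/(W² + √9) = 1/(W² + 3) = 1/(3 + W²))
d(-320) - h = 1/(3 + (-320)²) - 1*95267 = 1/(3 + 102400) - 95267 = 1/102403 - 95267 = -9755626600/102403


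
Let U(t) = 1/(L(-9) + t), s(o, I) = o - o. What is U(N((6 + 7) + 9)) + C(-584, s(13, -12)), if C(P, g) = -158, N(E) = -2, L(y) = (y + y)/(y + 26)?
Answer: -8233/52 ≈ -158.33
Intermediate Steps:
L(y) = 2*y/(26 + y) (L(y) = (2*y)/(26 + y) = 2*y/(26 + y))
s(o, I) = 0
U(t) = 1/(-18/17 + t) (U(t) = 1/(2*(-9)/(26 - 9) + t) = 1/(2*(-9)/17 + t) = 1/(2*(-9)*(1/17) + t) = 1/(-18/17 + t))
U(N((6 + 7) + 9)) + C(-584, s(13, -12)) = 17/(-18 + 17*(-2)) - 158 = 17/(-18 - 34) - 158 = 17/(-52) - 158 = 17*(-1/52) - 158 = -17/52 - 158 = -8233/52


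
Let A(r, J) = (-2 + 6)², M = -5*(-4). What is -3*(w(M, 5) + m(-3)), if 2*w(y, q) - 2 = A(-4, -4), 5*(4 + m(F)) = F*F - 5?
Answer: -87/5 ≈ -17.400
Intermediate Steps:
M = 20
A(r, J) = 16 (A(r, J) = 4² = 16)
m(F) = -5 + F²/5 (m(F) = -4 + (F*F - 5)/5 = -4 + (F² - 5)/5 = -4 + (-5 + F²)/5 = -4 + (-1 + F²/5) = -5 + F²/5)
w(y, q) = 9 (w(y, q) = 1 + (½)*16 = 1 + 8 = 9)
-3*(w(M, 5) + m(-3)) = -3*(9 + (-5 + (⅕)*(-3)²)) = -3*(9 + (-5 + (⅕)*9)) = -3*(9 + (-5 + 9/5)) = -3*(9 - 16/5) = -3*29/5 = -87/5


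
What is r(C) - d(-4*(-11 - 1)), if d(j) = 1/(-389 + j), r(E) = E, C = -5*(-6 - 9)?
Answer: 25576/341 ≈ 75.003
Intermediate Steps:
C = 75 (C = -5*(-15) = 75)
r(C) - d(-4*(-11 - 1)) = 75 - 1/(-389 - 4*(-11 - 1)) = 75 - 1/(-389 - 4*(-12)) = 75 - 1/(-389 + 48) = 75 - 1/(-341) = 75 - 1*(-1/341) = 75 + 1/341 = 25576/341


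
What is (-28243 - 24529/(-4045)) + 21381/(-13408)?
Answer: -1531526873793/54235360 ≈ -28239.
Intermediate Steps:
(-28243 - 24529/(-4045)) + 21381/(-13408) = (-28243 - 24529*(-1/4045)) + 21381*(-1/13408) = (-28243 + 24529/4045) - 21381/13408 = -114218406/4045 - 21381/13408 = -1531526873793/54235360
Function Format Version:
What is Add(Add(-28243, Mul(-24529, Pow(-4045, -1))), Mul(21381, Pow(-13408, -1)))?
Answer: Rational(-1531526873793, 54235360) ≈ -28239.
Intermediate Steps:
Add(Add(-28243, Mul(-24529, Pow(-4045, -1))), Mul(21381, Pow(-13408, -1))) = Add(Add(-28243, Mul(-24529, Rational(-1, 4045))), Mul(21381, Rational(-1, 13408))) = Add(Add(-28243, Rational(24529, 4045)), Rational(-21381, 13408)) = Add(Rational(-114218406, 4045), Rational(-21381, 13408)) = Rational(-1531526873793, 54235360)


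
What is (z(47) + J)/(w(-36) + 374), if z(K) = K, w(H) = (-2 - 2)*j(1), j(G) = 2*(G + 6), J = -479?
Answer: -72/53 ≈ -1.3585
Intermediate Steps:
j(G) = 12 + 2*G (j(G) = 2*(6 + G) = 12 + 2*G)
w(H) = -56 (w(H) = (-2 - 2)*(12 + 2*1) = -4*(12 + 2) = -4*14 = -56)
(z(47) + J)/(w(-36) + 374) = (47 - 479)/(-56 + 374) = -432/318 = -432*1/318 = -72/53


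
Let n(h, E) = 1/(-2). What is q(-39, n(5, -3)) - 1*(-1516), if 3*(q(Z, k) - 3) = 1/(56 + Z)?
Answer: 77470/51 ≈ 1519.0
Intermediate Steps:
n(h, E) = -½
q(Z, k) = 3 + 1/(3*(56 + Z))
q(-39, n(5, -3)) - 1*(-1516) = (505 + 9*(-39))/(3*(56 - 39)) - 1*(-1516) = (⅓)*(505 - 351)/17 + 1516 = (⅓)*(1/17)*154 + 1516 = 154/51 + 1516 = 77470/51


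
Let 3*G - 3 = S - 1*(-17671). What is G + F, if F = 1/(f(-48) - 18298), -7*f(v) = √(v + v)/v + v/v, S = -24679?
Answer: -919407928567711/393750709657 - 14*I*√6/393750709657 ≈ -2335.0 - 8.7093e-11*I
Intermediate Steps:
G = -2335 (G = 1 + (-24679 - 1*(-17671))/3 = 1 + (-24679 + 17671)/3 = 1 + (⅓)*(-7008) = 1 - 2336 = -2335)
f(v) = -⅐ - √2/(7*√v) (f(v) = -(√(v + v)/v + v/v)/7 = -(√(2*v)/v + 1)/7 = -((√2*√v)/v + 1)/7 = -(√2/√v + 1)/7 = -(1 + √2/√v)/7 = -⅐ - √2/(7*√v))
F = 1/(-128087/7 + I*√6/84) (F = 1/((-⅐ - √2/(7*√(-48))) - 18298) = 1/((-⅐ - √2*(-I*√3/12)/7) - 18298) = 1/((-⅐ + I*√6/84) - 18298) = 1/(-128087/7 + I*√6/84) ≈ -5.465e-5 - 9.0e-11*I)
G + F = -2335 + (-21518616/393750709657 - 14*I*√6/393750709657) = -919407928567711/393750709657 - 14*I*√6/393750709657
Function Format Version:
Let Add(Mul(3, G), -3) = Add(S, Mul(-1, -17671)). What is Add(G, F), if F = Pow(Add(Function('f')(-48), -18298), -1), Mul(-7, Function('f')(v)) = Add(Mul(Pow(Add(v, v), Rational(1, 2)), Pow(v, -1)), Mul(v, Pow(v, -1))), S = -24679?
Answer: Add(Rational(-919407928567711, 393750709657), Mul(Rational(-14, 393750709657), I, Pow(6, Rational(1, 2)))) ≈ Add(-2335.0, Mul(-8.7093e-11, I))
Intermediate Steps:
G = -2335 (G = Add(1, Mul(Rational(1, 3), Add(-24679, Mul(-1, -17671)))) = Add(1, Mul(Rational(1, 3), Add(-24679, 17671))) = Add(1, Mul(Rational(1, 3), -7008)) = Add(1, -2336) = -2335)
Function('f')(v) = Add(Rational(-1, 7), Mul(Rational(-1, 7), Pow(2, Rational(1, 2)), Pow(v, Rational(-1, 2)))) (Function('f')(v) = Mul(Rational(-1, 7), Add(Mul(Pow(Add(v, v), Rational(1, 2)), Pow(v, -1)), Mul(v, Pow(v, -1)))) = Mul(Rational(-1, 7), Add(Mul(Pow(Mul(2, v), Rational(1, 2)), Pow(v, -1)), 1)) = Mul(Rational(-1, 7), Add(Mul(Mul(Pow(2, Rational(1, 2)), Pow(v, Rational(1, 2))), Pow(v, -1)), 1)) = Mul(Rational(-1, 7), Add(Mul(Pow(2, Rational(1, 2)), Pow(v, Rational(-1, 2))), 1)) = Mul(Rational(-1, 7), Add(1, Mul(Pow(2, Rational(1, 2)), Pow(v, Rational(-1, 2))))) = Add(Rational(-1, 7), Mul(Rational(-1, 7), Pow(2, Rational(1, 2)), Pow(v, Rational(-1, 2)))))
F = Pow(Add(Rational(-128087, 7), Mul(Rational(1, 84), I, Pow(6, Rational(1, 2)))), -1) (F = Pow(Add(Add(Rational(-1, 7), Mul(Rational(-1, 7), Pow(2, Rational(1, 2)), Pow(-48, Rational(-1, 2)))), -18298), -1) = Pow(Add(Add(Rational(-1, 7), Mul(Rational(-1, 7), Pow(2, Rational(1, 2)), Mul(Rational(-1, 12), I, Pow(3, Rational(1, 2))))), -18298), -1) = Pow(Add(Add(Rational(-1, 7), Mul(Rational(1, 84), I, Pow(6, Rational(1, 2)))), -18298), -1) = Pow(Add(Rational(-128087, 7), Mul(Rational(1, 84), I, Pow(6, Rational(1, 2)))), -1) ≈ Add(-5.4650e-5, Mul(-9.e-11, I)))
Add(G, F) = Add(-2335, Add(Rational(-21518616, 393750709657), Mul(Rational(-14, 393750709657), I, Pow(6, Rational(1, 2))))) = Add(Rational(-919407928567711, 393750709657), Mul(Rational(-14, 393750709657), I, Pow(6, Rational(1, 2))))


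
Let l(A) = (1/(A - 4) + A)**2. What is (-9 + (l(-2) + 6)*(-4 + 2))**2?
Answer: 299209/324 ≈ 923.48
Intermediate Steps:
l(A) = (A + 1/(-4 + A))**2 (l(A) = (1/(-4 + A) + A)**2 = (A + 1/(-4 + A))**2)
(-9 + (l(-2) + 6)*(-4 + 2))**2 = (-9 + ((1 + (-2)**2 - 4*(-2))**2/(-4 - 2)**2 + 6)*(-4 + 2))**2 = (-9 + ((1 + 4 + 8)**2/(-6)**2 + 6)*(-2))**2 = (-9 + ((1/36)*13**2 + 6)*(-2))**2 = (-9 + ((1/36)*169 + 6)*(-2))**2 = (-9 + (169/36 + 6)*(-2))**2 = (-9 + (385/36)*(-2))**2 = (-9 - 385/18)**2 = (-547/18)**2 = 299209/324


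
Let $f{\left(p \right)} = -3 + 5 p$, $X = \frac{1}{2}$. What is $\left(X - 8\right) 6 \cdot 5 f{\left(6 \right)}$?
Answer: $-6075$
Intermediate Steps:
$X = \frac{1}{2} \approx 0.5$
$\left(X - 8\right) 6 \cdot 5 f{\left(6 \right)} = \left(\frac{1}{2} - 8\right) 6 \cdot 5 \left(-3 + 5 \cdot 6\right) = \left(\frac{1}{2} - 8\right) 6 \cdot 5 \left(-3 + 30\right) = \left(- \frac{15}{2}\right) 6 \cdot 5 \cdot 27 = \left(-45\right) 5 \cdot 27 = \left(-225\right) 27 = -6075$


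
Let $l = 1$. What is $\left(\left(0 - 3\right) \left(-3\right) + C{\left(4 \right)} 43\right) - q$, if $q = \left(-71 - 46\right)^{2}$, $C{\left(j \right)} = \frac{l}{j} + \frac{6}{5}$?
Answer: $- \frac{272353}{20} \approx -13618.0$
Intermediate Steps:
$C{\left(j \right)} = \frac{6}{5} + \frac{1}{j}$ ($C{\left(j \right)} = 1 \frac{1}{j} + \frac{6}{5} = \frac{1}{j} + 6 \cdot \frac{1}{5} = \frac{1}{j} + \frac{6}{5} = \frac{6}{5} + \frac{1}{j}$)
$q = 13689$ ($q = \left(-117\right)^{2} = 13689$)
$\left(\left(0 - 3\right) \left(-3\right) + C{\left(4 \right)} 43\right) - q = \left(\left(0 - 3\right) \left(-3\right) + \left(\frac{6}{5} + \frac{1}{4}\right) 43\right) - 13689 = \left(\left(-3\right) \left(-3\right) + \left(\frac{6}{5} + \frac{1}{4}\right) 43\right) - 13689 = \left(9 + \frac{29}{20} \cdot 43\right) - 13689 = \left(9 + \frac{1247}{20}\right) - 13689 = \frac{1427}{20} - 13689 = - \frac{272353}{20}$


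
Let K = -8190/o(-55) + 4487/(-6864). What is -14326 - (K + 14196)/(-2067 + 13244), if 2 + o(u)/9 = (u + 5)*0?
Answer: -1099175922505/76718928 ≈ -14327.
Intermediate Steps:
o(u) = -18 (o(u) = -18 + 9*((u + 5)*0) = -18 + 9*((5 + u)*0) = -18 + 9*0 = -18 + 0 = -18)
K = 3118633/6864 (K = -8190/(-18) + 4487/(-6864) = -8190*(-1/18) + 4487*(-1/6864) = 455 - 4487/6864 = 3118633/6864 ≈ 454.35)
-14326 - (K + 14196)/(-2067 + 13244) = -14326 - (3118633/6864 + 14196)/(-2067 + 13244) = -14326 - 100559977/(6864*11177) = -14326 - 1*100559977/76718928 = -14326 - 100559977/76718928 = -1099175922505/76718928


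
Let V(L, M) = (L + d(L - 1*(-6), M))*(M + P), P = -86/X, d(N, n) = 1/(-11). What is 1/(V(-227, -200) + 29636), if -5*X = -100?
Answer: 55/4181687 ≈ 1.3153e-5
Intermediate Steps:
X = 20 (X = -1/5*(-100) = 20)
d(N, n) = -1/11
P = -43/10 (P = -86/20 = -86*1/20 = -43/10 ≈ -4.3000)
V(L, M) = (-43/10 + M)*(-1/11 + L) (V(L, M) = (L - 1/11)*(M - 43/10) = (-1/11 + L)*(-43/10 + M) = (-43/10 + M)*(-1/11 + L))
1/(V(-227, -200) + 29636) = 1/((43/110 - 43/10*(-227) - 1/11*(-200) - 227*(-200)) + 29636) = 1/((43/110 + 9761/10 + 200/11 + 45400) + 29636) = 1/(2551707/55 + 29636) = 1/(4181687/55) = 55/4181687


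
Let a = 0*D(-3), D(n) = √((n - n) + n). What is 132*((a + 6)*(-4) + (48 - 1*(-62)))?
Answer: 11352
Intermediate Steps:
D(n) = √n (D(n) = √(0 + n) = √n)
a = 0 (a = 0*√(-3) = 0*(I*√3) = 0)
132*((a + 6)*(-4) + (48 - 1*(-62))) = 132*((0 + 6)*(-4) + (48 - 1*(-62))) = 132*(6*(-4) + (48 + 62)) = 132*(-24 + 110) = 132*86 = 11352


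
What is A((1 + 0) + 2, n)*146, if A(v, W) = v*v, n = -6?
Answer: 1314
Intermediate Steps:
A(v, W) = v²
A((1 + 0) + 2, n)*146 = ((1 + 0) + 2)²*146 = (1 + 2)²*146 = 3²*146 = 9*146 = 1314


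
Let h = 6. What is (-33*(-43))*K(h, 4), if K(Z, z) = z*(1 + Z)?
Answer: 39732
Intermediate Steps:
(-33*(-43))*K(h, 4) = (-33*(-43))*(4*(1 + 6)) = 1419*(4*7) = 1419*28 = 39732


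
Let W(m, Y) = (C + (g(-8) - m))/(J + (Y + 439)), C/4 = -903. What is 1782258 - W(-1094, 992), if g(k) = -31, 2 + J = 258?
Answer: 3006671795/1687 ≈ 1.7823e+6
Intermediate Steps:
J = 256 (J = -2 + 258 = 256)
C = -3612 (C = 4*(-903) = -3612)
W(m, Y) = (-3643 - m)/(695 + Y) (W(m, Y) = (-3612 + (-31 - m))/(256 + (Y + 439)) = (-3643 - m)/(256 + (439 + Y)) = (-3643 - m)/(695 + Y))
1782258 - W(-1094, 992) = 1782258 - (-3643 - 1*(-1094))/(695 + 992) = 1782258 - (-3643 + 1094)/1687 = 1782258 - (-2549)/1687 = 1782258 - 1*(-2549/1687) = 1782258 + 2549/1687 = 3006671795/1687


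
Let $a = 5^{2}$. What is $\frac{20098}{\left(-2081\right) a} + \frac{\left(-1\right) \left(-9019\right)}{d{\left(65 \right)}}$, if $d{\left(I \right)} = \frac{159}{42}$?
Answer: $\frac{6567923456}{2757325} \approx 2382.0$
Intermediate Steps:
$a = 25$
$d{\left(I \right)} = \frac{53}{14}$ ($d{\left(I \right)} = 159 \cdot \frac{1}{42} = \frac{53}{14}$)
$\frac{20098}{\left(-2081\right) a} + \frac{\left(-1\right) \left(-9019\right)}{d{\left(65 \right)}} = \frac{20098}{\left(-2081\right) 25} + \frac{\left(-1\right) \left(-9019\right)}{\frac{53}{14}} = \frac{20098}{-52025} + 9019 \cdot \frac{14}{53} = 20098 \left(- \frac{1}{52025}\right) + \frac{126266}{53} = - \frac{20098}{52025} + \frac{126266}{53} = \frac{6567923456}{2757325}$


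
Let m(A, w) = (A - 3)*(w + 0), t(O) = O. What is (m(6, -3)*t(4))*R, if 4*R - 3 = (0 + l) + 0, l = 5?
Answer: -72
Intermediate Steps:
m(A, w) = w*(-3 + A) (m(A, w) = (-3 + A)*w = w*(-3 + A))
R = 2 (R = ¾ + ((0 + 5) + 0)/4 = ¾ + (5 + 0)/4 = ¾ + (¼)*5 = ¾ + 5/4 = 2)
(m(6, -3)*t(4))*R = (-3*(-3 + 6)*4)*2 = (-3*3*4)*2 = -9*4*2 = -36*2 = -72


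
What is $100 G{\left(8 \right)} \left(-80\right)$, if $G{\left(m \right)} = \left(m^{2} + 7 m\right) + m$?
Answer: $-1024000$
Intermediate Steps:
$G{\left(m \right)} = m^{2} + 8 m$
$100 G{\left(8 \right)} \left(-80\right) = 100 \cdot 8 \left(8 + 8\right) \left(-80\right) = 100 \cdot 8 \cdot 16 \left(-80\right) = 100 \cdot 128 \left(-80\right) = 12800 \left(-80\right) = -1024000$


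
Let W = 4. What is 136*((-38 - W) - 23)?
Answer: -8840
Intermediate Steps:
136*((-38 - W) - 23) = 136*((-38 - 1*4) - 23) = 136*((-38 - 4) - 23) = 136*(-42 - 23) = 136*(-65) = -8840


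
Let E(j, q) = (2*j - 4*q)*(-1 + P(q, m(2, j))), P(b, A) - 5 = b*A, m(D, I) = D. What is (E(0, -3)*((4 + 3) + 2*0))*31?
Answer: -5208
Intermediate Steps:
P(b, A) = 5 + A*b (P(b, A) = 5 + b*A = 5 + A*b)
E(j, q) = (4 + 2*q)*(-4*q + 2*j) (E(j, q) = (2*j - 4*q)*(-1 + (5 + 2*q)) = (-4*q + 2*j)*(4 + 2*q) = (4 + 2*q)*(-4*q + 2*j))
(E(0, -3)*((4 + 3) + 2*0))*31 = ((-16*(-3) - 8*(-3)² + 8*0 + 4*0*(-3))*((4 + 3) + 2*0))*31 = ((48 - 8*9 + 0 + 0)*(7 + 0))*31 = ((48 - 72 + 0 + 0)*7)*31 = -24*7*31 = -168*31 = -5208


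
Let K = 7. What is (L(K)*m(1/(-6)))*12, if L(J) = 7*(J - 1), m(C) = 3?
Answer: 1512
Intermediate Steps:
L(J) = -7 + 7*J (L(J) = 7*(-1 + J) = -7 + 7*J)
(L(K)*m(1/(-6)))*12 = ((-7 + 7*7)*3)*12 = ((-7 + 49)*3)*12 = (42*3)*12 = 126*12 = 1512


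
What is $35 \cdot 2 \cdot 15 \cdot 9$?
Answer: $9450$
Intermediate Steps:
$35 \cdot 2 \cdot 15 \cdot 9 = 35 \cdot 30 \cdot 9 = 1050 \cdot 9 = 9450$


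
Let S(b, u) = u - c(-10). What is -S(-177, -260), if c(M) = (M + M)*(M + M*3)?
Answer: 1060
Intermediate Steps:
c(M) = 8*M² (c(M) = (2*M)*(M + 3*M) = (2*M)*(4*M) = 8*M²)
S(b, u) = -800 + u (S(b, u) = u - 8*(-10)² = u - 8*100 = u - 1*800 = u - 800 = -800 + u)
-S(-177, -260) = -(-800 - 260) = -1*(-1060) = 1060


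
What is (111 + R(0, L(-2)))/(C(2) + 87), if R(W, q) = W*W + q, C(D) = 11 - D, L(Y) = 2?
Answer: 113/96 ≈ 1.1771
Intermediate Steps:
R(W, q) = q + W² (R(W, q) = W² + q = q + W²)
(111 + R(0, L(-2)))/(C(2) + 87) = (111 + (2 + 0²))/((11 - 1*2) + 87) = (111 + (2 + 0))/((11 - 2) + 87) = (111 + 2)/(9 + 87) = 113/96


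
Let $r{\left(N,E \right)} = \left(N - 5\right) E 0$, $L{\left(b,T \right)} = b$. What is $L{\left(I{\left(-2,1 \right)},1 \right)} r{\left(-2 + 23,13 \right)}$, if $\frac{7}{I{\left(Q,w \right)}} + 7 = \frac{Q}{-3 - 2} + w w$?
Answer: $0$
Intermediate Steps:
$I{\left(Q,w \right)} = \frac{7}{-7 + w^{2} - \frac{Q}{5}}$ ($I{\left(Q,w \right)} = \frac{7}{-7 + \left(\frac{Q}{-3 - 2} + w w\right)} = \frac{7}{-7 + \left(\frac{Q}{-5} + w^{2}\right)} = \frac{7}{-7 - \left(- w^{2} + \frac{Q}{5}\right)} = \frac{7}{-7 + w^{2} - \frac{Q}{5}}$)
$r{\left(N,E \right)} = 0$ ($r{\left(N,E \right)} = \left(-5 + N\right) E 0 = E \left(-5 + N\right) 0 = 0$)
$L{\left(I{\left(-2,1 \right)},1 \right)} r{\left(-2 + 23,13 \right)} = \frac{35}{-35 - -2 + 5 \cdot 1^{2}} \cdot 0 = \frac{35}{-35 + 2 + 5 \cdot 1} \cdot 0 = \frac{35}{-35 + 2 + 5} \cdot 0 = \frac{35}{-28} \cdot 0 = 35 \left(- \frac{1}{28}\right) 0 = \left(- \frac{5}{4}\right) 0 = 0$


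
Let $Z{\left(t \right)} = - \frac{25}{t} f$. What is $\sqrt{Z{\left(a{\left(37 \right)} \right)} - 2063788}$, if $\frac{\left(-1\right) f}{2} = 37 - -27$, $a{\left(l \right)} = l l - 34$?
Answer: $\frac{2 i \sqrt{36781302963}}{267} \approx 1436.6 i$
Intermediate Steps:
$a{\left(l \right)} = -34 + l^{2}$ ($a{\left(l \right)} = l^{2} - 34 = -34 + l^{2}$)
$f = -128$ ($f = - 2 \left(37 - -27\right) = - 2 \left(37 + 27\right) = \left(-2\right) 64 = -128$)
$Z{\left(t \right)} = \frac{3200}{t}$ ($Z{\left(t \right)} = - \frac{25}{t} \left(-128\right) = \frac{3200}{t}$)
$\sqrt{Z{\left(a{\left(37 \right)} \right)} - 2063788} = \sqrt{\frac{3200}{-34 + 37^{2}} - 2063788} = \sqrt{\frac{3200}{-34 + 1369} - 2063788} = \sqrt{\frac{3200}{1335} - 2063788} = \sqrt{3200 \cdot \frac{1}{1335} - 2063788} = \sqrt{\frac{640}{267} - 2063788} = \sqrt{- \frac{551030756}{267}} = \frac{2 i \sqrt{36781302963}}{267}$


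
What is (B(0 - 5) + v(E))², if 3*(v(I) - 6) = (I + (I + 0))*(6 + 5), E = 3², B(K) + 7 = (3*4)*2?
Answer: 7921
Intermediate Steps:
B(K) = 17 (B(K) = -7 + (3*4)*2 = -7 + 12*2 = -7 + 24 = 17)
E = 9
v(I) = 6 + 22*I/3 (v(I) = 6 + ((I + (I + 0))*(6 + 5))/3 = 6 + ((I + I)*11)/3 = 6 + ((2*I)*11)/3 = 6 + (22*I)/3 = 6 + 22*I/3)
(B(0 - 5) + v(E))² = (17 + (6 + (22/3)*9))² = (17 + (6 + 66))² = (17 + 72)² = 89² = 7921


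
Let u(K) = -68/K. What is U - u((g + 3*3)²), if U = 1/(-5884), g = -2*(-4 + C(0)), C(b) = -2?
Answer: 399671/2594844 ≈ 0.15403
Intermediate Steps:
g = 12 (g = -2*(-4 - 2) = -2*(-6) = 12)
U = -1/5884 ≈ -0.00016995
U - u((g + 3*3)²) = -1/5884 - (-68)/((12 + 3*3)²) = -1/5884 - (-68)/((12 + 9)²) = -1/5884 - (-68)/(21²) = -1/5884 - (-68)/441 = -1/5884 - 1*(-68/441) = -1/5884 + 68/441 = 399671/2594844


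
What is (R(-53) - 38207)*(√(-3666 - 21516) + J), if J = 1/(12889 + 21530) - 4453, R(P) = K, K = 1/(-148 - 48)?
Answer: 191292858963473/1124354 - 22465719*I*√2798/196 ≈ 1.7014e+8 - 6.063e+6*I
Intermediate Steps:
K = -1/196 (K = 1/(-196) = -1/196 ≈ -0.0051020)
R(P) = -1/196
J = -153267806/34419 (J = 1/34419 - 4453 = -153267806/34419 ≈ -4453.0)
(R(-53) - 38207)*(√(-3666 - 21516) + J) = (-1/196 - 38207)*(√(-3666 - 21516) - 153267806/34419) = -7488573*(√(-25182) - 153267806/34419)/196 = -7488573*(3*I*√2798 - 153267806/34419)/196 = -7488573*(-153267806/34419 + 3*I*√2798)/196 = 191292858963473/1124354 - 22465719*I*√2798/196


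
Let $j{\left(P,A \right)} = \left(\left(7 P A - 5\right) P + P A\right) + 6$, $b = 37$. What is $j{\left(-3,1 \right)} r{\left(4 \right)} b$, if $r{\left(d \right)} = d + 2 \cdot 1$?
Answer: $17982$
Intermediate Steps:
$r{\left(d \right)} = 2 + d$ ($r{\left(d \right)} = d + 2 = 2 + d$)
$j{\left(P,A \right)} = 6 + A P + P \left(-5 + 7 A P\right)$ ($j{\left(P,A \right)} = \left(\left(7 A P - 5\right) P + A P\right) + 6 = \left(\left(-5 + 7 A P\right) P + A P\right) + 6 = \left(P \left(-5 + 7 A P\right) + A P\right) + 6 = \left(A P + P \left(-5 + 7 A P\right)\right) + 6 = 6 + A P + P \left(-5 + 7 A P\right)$)
$j{\left(-3,1 \right)} r{\left(4 \right)} b = \left(6 - -15 + 1 \left(-3\right) + 7 \cdot 1 \left(-3\right)^{2}\right) \left(2 + 4\right) 37 = \left(6 + 15 - 3 + 7 \cdot 1 \cdot 9\right) 6 \cdot 37 = \left(6 + 15 - 3 + 63\right) 6 \cdot 37 = 81 \cdot 6 \cdot 37 = 486 \cdot 37 = 17982$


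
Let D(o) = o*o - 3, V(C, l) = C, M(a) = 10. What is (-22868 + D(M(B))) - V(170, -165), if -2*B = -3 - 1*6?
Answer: -22941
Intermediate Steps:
B = 9/2 (B = -(-3 - 1*6)/2 = -(-3 - 6)/2 = -1/2*(-9) = 9/2 ≈ 4.5000)
D(o) = -3 + o**2 (D(o) = o**2 - 3 = -3 + o**2)
(-22868 + D(M(B))) - V(170, -165) = (-22868 + (-3 + 10**2)) - 1*170 = (-22868 + (-3 + 100)) - 170 = (-22868 + 97) - 170 = -22771 - 170 = -22941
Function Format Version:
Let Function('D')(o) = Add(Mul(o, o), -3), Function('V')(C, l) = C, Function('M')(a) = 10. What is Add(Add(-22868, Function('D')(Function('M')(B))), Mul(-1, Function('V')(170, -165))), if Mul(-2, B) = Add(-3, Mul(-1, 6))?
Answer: -22941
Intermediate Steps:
B = Rational(9, 2) (B = Mul(Rational(-1, 2), Add(-3, Mul(-1, 6))) = Mul(Rational(-1, 2), Add(-3, -6)) = Mul(Rational(-1, 2), -9) = Rational(9, 2) ≈ 4.5000)
Function('D')(o) = Add(-3, Pow(o, 2)) (Function('D')(o) = Add(Pow(o, 2), -3) = Add(-3, Pow(o, 2)))
Add(Add(-22868, Function('D')(Function('M')(B))), Mul(-1, Function('V')(170, -165))) = Add(Add(-22868, Add(-3, Pow(10, 2))), Mul(-1, 170)) = Add(Add(-22868, Add(-3, 100)), -170) = Add(Add(-22868, 97), -170) = Add(-22771, -170) = -22941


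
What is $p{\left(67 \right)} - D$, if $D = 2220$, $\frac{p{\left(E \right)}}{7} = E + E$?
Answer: $-1282$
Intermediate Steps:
$p{\left(E \right)} = 14 E$ ($p{\left(E \right)} = 7 \left(E + E\right) = 7 \cdot 2 E = 14 E$)
$p{\left(67 \right)} - D = 14 \cdot 67 - 2220 = 938 - 2220 = -1282$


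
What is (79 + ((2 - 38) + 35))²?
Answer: 6084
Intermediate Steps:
(79 + ((2 - 38) + 35))² = (79 + (-36 + 35))² = (79 - 1)² = 78² = 6084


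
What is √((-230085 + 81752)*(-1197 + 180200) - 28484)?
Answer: I*√26552080483 ≈ 1.6295e+5*I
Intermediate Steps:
√((-230085 + 81752)*(-1197 + 180200) - 28484) = √(-148333*179003 - 28484) = √(-26552051999 - 28484) = √(-26552080483) = I*√26552080483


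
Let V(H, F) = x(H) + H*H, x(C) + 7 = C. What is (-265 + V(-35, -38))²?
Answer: 842724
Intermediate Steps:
x(C) = -7 + C
V(H, F) = -7 + H + H² (V(H, F) = (-7 + H) + H*H = (-7 + H) + H² = -7 + H + H²)
(-265 + V(-35, -38))² = (-265 + (-7 - 35 + (-35)²))² = (-265 + (-7 - 35 + 1225))² = (-265 + 1183)² = 918² = 842724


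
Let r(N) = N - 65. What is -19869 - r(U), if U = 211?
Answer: -20015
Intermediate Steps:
r(N) = -65 + N
-19869 - r(U) = -19869 - (-65 + 211) = -19869 - 1*146 = -19869 - 146 = -20015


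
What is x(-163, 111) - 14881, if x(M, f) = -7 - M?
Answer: -14725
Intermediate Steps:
x(-163, 111) - 14881 = (-7 - 1*(-163)) - 14881 = (-7 + 163) - 14881 = 156 - 14881 = -14725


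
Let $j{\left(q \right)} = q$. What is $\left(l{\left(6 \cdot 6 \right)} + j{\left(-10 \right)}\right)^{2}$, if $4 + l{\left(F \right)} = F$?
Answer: $484$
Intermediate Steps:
$l{\left(F \right)} = -4 + F$
$\left(l{\left(6 \cdot 6 \right)} + j{\left(-10 \right)}\right)^{2} = \left(\left(-4 + 6 \cdot 6\right) - 10\right)^{2} = \left(\left(-4 + 36\right) - 10\right)^{2} = \left(32 - 10\right)^{2} = 22^{2} = 484$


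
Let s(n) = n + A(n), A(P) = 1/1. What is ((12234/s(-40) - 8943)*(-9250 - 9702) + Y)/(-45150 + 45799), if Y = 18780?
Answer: 2280870964/8437 ≈ 2.7034e+5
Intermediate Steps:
A(P) = 1
s(n) = 1 + n (s(n) = n + 1 = 1 + n)
((12234/s(-40) - 8943)*(-9250 - 9702) + Y)/(-45150 + 45799) = ((12234/(1 - 40) - 8943)*(-9250 - 9702) + 18780)/(-45150 + 45799) = ((12234/(-39) - 8943)*(-18952) + 18780)/649 = ((12234*(-1/39) - 8943)*(-18952) + 18780)*(1/649) = ((-4078/13 - 8943)*(-18952) + 18780)*(1/649) = (-120337/13*(-18952) + 18780)*(1/649) = (2280626824/13 + 18780)*(1/649) = (2280870964/13)*(1/649) = 2280870964/8437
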